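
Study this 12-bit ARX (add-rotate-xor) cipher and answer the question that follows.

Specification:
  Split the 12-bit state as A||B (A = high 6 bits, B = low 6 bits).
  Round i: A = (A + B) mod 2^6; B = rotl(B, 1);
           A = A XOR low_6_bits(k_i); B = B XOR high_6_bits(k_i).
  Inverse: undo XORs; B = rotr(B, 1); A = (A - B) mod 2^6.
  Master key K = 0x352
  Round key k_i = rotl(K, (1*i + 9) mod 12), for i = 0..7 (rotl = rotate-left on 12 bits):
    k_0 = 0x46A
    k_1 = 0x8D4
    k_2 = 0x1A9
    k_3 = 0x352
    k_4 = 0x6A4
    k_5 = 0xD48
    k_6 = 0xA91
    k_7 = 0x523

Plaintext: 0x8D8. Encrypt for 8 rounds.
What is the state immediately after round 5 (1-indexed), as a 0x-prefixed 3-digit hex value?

s_0 = plaintext = 0x8D8
s_1 = Round(s_0, k_0) = 0x461
s_2 = Round(s_1, k_1) = 0x9A0
s_3 = Round(s_2, k_2) = 0xBC7
s_4 = Round(s_3, k_3) = 0x903
s_5 = Round(s_4, k_4) = 0x0DC
s_6 = Round(s_5, k_5) = 0x5CD
s_7 = Round(s_6, k_6) = 0xD70
s_8 = Round(s_7, k_7) = 0x1B5

0x0DC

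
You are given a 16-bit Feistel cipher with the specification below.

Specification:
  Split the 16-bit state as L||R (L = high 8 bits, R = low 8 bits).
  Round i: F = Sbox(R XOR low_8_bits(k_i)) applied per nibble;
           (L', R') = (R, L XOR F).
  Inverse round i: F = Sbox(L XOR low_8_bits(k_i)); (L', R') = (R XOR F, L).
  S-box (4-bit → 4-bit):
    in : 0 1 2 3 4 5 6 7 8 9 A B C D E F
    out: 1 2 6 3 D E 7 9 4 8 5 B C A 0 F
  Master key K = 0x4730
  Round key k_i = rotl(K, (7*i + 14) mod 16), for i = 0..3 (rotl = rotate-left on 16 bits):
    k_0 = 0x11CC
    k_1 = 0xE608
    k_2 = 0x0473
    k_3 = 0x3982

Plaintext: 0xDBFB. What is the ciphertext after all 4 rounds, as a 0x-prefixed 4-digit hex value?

s_0 = plaintext = 0xDBFB
s_1 = Round(s_0, k_0) = 0xFBE2
s_2 = Round(s_1, k_1) = 0xE2FE
s_3 = Round(s_2, k_2) = 0xFEA8
s_4 = Round(s_3, k_3) = 0xA89B

0xA89B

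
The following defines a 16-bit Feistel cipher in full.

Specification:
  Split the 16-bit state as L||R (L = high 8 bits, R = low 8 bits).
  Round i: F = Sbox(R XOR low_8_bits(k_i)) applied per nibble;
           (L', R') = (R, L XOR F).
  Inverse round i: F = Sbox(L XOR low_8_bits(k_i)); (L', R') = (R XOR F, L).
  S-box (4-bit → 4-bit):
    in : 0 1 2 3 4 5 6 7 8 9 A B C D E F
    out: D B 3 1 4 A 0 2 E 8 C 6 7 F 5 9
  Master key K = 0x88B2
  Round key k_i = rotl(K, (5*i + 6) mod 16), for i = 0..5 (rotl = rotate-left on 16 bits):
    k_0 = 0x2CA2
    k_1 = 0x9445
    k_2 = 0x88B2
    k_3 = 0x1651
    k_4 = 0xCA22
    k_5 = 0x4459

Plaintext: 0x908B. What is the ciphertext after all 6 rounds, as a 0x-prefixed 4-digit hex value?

s_0 = plaintext = 0x908B
s_1 = Round(s_0, k_0) = 0x8BA8
s_2 = Round(s_1, k_1) = 0xA8D4
s_3 = Round(s_2, k_2) = 0xD4A8
s_4 = Round(s_3, k_3) = 0xA84C
s_5 = Round(s_4, k_4) = 0x4CAD
s_6 = Round(s_5, k_5) = 0xADD8

0xADD8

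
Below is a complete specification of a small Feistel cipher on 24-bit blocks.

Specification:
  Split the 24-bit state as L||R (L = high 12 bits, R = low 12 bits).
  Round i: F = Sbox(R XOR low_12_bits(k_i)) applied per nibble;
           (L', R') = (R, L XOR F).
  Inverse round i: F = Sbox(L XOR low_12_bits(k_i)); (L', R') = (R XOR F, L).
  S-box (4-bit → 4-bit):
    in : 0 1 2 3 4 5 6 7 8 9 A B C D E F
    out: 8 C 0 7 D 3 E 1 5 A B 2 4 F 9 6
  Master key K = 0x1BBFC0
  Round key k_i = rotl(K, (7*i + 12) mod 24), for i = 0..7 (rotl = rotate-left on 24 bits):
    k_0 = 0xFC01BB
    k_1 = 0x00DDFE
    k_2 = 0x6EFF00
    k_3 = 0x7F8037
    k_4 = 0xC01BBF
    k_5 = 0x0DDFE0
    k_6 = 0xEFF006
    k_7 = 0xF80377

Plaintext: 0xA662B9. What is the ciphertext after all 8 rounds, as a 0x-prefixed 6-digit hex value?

s_0 = plaintext = 0xA662B9
s_1 = Round(s_0, k_0) = 0x2B9DE6
s_2 = Round(s_1, k_1) = 0xDE6A7C
s_3 = Round(s_2, k_2) = 0xA7CEF2
s_4 = Round(s_3, k_3) = 0xEF233F
s_5 = Round(s_4, k_4) = 0x33FBAA
s_6 = Round(s_5, k_5) = 0xBAAEE4
s_7 = Round(s_6, k_6) = 0xEE423A
s_8 = Round(s_7, k_7) = 0x23A23B

0x23A23B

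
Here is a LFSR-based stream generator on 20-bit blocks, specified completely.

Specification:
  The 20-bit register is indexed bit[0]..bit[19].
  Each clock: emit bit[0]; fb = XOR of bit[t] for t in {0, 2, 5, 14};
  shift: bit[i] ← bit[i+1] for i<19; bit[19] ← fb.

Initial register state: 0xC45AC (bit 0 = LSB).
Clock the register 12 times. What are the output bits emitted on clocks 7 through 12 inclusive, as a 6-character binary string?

011010

reg_0 = 0xC45AC
clock 1: out=0, reg = 0xE22D6
clock 2: out=0, reg = 0xF116B
clock 3: out=1, reg = 0x788B5
clock 4: out=1, reg = 0xBC45A
clock 5: out=0, reg = 0xDE22D
clock 6: out=1, reg = 0x6F116
clock 7: out=0, reg = 0x3788B
clock 8: out=1, reg = 0x1BC45
clock 9: out=1, reg = 0x0DE22
clock 10: out=0, reg = 0x06F11
clock 11: out=1, reg = 0x03788
clock 12: out=0, reg = 0x01BC4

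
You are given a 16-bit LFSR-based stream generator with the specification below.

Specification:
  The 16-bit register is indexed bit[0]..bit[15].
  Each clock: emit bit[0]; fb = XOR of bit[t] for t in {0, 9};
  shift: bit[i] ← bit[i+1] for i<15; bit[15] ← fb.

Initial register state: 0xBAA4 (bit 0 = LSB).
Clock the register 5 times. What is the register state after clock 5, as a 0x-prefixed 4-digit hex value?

reg_0 = 0xBAA4
clock 1: out=0, reg = 0xDD52
clock 2: out=0, reg = 0x6EA9
clock 3: out=1, reg = 0x3754
clock 4: out=0, reg = 0x9BAA
clock 5: out=0, reg = 0xCDD5

0xCDD5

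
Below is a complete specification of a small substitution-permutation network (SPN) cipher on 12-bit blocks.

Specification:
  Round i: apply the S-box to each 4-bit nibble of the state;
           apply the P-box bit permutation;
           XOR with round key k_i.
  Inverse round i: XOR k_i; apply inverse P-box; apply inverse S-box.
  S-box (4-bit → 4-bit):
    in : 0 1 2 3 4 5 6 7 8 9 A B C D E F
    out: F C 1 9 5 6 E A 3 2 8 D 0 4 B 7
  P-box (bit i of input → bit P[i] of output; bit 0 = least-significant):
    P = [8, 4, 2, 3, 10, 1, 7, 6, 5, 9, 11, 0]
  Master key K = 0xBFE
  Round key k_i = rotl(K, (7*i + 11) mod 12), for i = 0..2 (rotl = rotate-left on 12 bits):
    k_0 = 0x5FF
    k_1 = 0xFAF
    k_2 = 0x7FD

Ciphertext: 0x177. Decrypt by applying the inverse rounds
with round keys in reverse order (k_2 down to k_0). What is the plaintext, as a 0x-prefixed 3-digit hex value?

s_0 = ciphertext = 0x177
s_1 = InvRound(s_0, k_2) = 0x9FA
s_2 = InvRound(s_1, k_1) = 0x735
s_3 = InvRound(s_2, k_0) = 0x96A

0x96A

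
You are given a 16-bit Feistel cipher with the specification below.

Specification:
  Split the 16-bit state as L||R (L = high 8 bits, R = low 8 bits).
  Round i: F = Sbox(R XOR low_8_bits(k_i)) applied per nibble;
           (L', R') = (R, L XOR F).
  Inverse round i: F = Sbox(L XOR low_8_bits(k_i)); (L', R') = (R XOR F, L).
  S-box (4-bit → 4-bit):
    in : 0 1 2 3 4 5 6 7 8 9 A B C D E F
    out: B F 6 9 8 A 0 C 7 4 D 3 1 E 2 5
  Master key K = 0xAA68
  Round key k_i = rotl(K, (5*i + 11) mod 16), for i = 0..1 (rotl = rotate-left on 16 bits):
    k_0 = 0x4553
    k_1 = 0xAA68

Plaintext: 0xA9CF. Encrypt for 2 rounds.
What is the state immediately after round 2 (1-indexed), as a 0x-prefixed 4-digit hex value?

0xE8B4

s_0 = plaintext = 0xA9CF
s_1 = Round(s_0, k_0) = 0xCFE8
s_2 = Round(s_1, k_1) = 0xE8B4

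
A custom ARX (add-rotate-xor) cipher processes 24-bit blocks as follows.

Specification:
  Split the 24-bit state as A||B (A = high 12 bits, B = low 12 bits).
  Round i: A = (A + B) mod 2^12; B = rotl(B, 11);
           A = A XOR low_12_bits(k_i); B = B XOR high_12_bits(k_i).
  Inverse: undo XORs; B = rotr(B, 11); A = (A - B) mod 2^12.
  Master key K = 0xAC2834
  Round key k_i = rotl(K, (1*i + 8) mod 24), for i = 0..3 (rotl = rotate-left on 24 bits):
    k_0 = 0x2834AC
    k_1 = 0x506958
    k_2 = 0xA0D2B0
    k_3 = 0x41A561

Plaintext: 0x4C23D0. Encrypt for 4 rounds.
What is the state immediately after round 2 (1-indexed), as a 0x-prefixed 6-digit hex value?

s_0 = plaintext = 0x4C23D0
s_1 = Round(s_0, k_0) = 0xC3E36B
s_2 = Round(s_1, k_1) = 0x6F1CB3
s_3 = Round(s_2, k_2) = 0x114454
s_4 = Round(s_3, k_3) = 0x009630

0x6F1CB3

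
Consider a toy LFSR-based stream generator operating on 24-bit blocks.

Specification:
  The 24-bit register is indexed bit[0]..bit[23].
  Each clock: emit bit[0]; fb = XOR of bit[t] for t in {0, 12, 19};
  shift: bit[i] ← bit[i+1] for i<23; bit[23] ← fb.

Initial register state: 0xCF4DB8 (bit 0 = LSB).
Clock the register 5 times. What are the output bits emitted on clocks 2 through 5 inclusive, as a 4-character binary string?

0011

reg_0 = 0xCF4DB8
clock 1: out=0, reg = 0xE7A6DC
clock 2: out=0, reg = 0x73D36E
clock 3: out=0, reg = 0xB9E9B7
clock 4: out=1, reg = 0x5CF4DB
clock 5: out=1, reg = 0xAE7A6D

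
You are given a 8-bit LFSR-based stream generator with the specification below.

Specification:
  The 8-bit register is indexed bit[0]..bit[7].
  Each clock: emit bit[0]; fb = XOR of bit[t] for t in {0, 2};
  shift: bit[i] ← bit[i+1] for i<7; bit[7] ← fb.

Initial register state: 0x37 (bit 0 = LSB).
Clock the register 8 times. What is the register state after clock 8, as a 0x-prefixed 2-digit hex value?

0xBA

reg_0 = 0x37
clock 1: out=1, reg = 0x1B
clock 2: out=1, reg = 0x8D
clock 3: out=1, reg = 0x46
clock 4: out=0, reg = 0xA3
clock 5: out=1, reg = 0xD1
clock 6: out=1, reg = 0xE8
clock 7: out=0, reg = 0x74
clock 8: out=0, reg = 0xBA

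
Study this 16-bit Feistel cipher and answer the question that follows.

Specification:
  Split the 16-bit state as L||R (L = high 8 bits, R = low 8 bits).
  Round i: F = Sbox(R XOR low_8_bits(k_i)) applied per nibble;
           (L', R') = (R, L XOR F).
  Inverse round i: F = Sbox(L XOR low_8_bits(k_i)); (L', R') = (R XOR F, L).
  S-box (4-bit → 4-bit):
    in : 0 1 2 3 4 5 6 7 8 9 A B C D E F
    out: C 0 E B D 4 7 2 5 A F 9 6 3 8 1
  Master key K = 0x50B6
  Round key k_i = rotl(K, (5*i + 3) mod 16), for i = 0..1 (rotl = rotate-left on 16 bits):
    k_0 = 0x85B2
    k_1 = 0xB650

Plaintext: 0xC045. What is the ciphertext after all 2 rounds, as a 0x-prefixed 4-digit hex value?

s_0 = plaintext = 0xC045
s_1 = Round(s_0, k_0) = 0x45D2
s_2 = Round(s_1, k_1) = 0xD21B

0xD21B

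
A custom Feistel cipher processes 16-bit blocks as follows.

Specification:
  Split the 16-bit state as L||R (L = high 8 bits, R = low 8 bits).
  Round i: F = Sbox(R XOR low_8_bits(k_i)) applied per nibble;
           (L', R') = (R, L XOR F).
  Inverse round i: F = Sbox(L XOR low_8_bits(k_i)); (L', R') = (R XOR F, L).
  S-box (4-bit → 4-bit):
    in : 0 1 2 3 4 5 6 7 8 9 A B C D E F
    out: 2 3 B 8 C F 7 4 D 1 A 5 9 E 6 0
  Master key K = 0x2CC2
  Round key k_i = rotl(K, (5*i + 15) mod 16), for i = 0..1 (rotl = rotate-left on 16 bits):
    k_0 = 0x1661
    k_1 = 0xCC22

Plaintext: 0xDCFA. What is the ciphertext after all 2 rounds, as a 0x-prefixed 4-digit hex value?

s_0 = plaintext = 0xDCFA
s_1 = Round(s_0, k_0) = 0xFAC9
s_2 = Round(s_1, k_1) = 0xC99F

0xC99F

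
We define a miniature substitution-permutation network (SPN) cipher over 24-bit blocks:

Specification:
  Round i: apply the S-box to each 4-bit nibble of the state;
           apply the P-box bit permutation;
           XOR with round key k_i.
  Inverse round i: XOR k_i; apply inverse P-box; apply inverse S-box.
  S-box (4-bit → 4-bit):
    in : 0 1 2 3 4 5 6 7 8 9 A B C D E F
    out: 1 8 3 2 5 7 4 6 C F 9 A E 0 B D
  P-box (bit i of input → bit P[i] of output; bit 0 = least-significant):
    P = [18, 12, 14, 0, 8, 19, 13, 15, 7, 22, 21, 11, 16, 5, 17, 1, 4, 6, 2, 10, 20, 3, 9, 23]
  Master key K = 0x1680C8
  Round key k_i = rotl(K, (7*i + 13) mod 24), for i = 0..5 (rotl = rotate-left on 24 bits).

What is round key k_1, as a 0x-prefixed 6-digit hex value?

0x81680C

K = 0x1680C8
k_0 = rotl(K, (7*0+13) mod 24) = rotl(K, 13) = 0x1902D0
k_1 = rotl(K, (7*1+13) mod 24) = rotl(K, 20) = 0x81680C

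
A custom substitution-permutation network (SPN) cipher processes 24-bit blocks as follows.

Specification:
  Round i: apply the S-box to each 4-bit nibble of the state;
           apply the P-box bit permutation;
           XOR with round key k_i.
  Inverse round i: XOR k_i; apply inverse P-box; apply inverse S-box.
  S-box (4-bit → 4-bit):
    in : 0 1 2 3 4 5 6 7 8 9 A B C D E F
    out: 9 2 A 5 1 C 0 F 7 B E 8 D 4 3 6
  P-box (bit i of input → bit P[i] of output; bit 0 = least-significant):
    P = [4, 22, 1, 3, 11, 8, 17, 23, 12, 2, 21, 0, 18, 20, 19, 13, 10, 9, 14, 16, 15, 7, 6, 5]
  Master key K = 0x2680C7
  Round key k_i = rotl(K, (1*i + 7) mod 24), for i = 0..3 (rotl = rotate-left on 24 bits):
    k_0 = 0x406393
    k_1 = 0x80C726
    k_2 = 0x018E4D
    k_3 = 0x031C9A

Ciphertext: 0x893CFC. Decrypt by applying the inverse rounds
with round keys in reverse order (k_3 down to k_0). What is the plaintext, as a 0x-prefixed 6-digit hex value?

0xB3B5FE

s_0 = ciphertext = 0x893CFC
s_1 = InvRound(s_0, k_3) = 0x56515D
s_2 = InvRound(s_1, k_2) = 0x47E48E
s_3 = InvRound(s_2, k_1) = 0x2206A2
s_4 = InvRound(s_3, k_0) = 0xB3B5FE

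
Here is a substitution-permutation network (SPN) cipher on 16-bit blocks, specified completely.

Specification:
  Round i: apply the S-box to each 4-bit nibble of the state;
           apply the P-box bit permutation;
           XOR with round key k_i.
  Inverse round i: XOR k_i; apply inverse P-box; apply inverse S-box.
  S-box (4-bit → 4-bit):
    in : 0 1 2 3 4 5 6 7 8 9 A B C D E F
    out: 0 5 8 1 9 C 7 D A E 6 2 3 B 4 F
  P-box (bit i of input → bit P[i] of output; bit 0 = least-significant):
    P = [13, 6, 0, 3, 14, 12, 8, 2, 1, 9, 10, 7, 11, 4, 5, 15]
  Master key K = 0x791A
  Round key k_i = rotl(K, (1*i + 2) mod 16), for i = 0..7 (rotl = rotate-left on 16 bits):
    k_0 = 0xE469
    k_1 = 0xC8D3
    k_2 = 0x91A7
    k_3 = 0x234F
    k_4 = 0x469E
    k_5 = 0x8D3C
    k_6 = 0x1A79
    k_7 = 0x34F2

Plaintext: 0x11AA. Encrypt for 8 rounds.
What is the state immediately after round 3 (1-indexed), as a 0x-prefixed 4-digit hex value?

0x1FA9

s_0 = plaintext = 0x11AA
s_1 = Round(s_0, k_0) = 0xF90A
s_2 = Round(s_1, k_1) = 0x4622
s_3 = Round(s_2, k_2) = 0x1FA9
s_4 = Round(s_3, k_3) = 0x3CA4
s_5 = Round(s_4, k_4) = 0x7D94
s_6 = Round(s_5, k_5) = 0x3692
s_7 = Round(s_6, k_6) = 0x0577
s_8 = Round(s_7, k_7) = 0x517F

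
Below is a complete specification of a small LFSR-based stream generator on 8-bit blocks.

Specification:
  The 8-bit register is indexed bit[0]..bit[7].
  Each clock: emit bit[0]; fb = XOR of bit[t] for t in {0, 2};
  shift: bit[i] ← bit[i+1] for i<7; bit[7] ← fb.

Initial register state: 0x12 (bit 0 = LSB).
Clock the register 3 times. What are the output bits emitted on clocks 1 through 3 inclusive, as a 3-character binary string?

010

reg_0 = 0x12
clock 1: out=0, reg = 0x09
clock 2: out=1, reg = 0x84
clock 3: out=0, reg = 0xC2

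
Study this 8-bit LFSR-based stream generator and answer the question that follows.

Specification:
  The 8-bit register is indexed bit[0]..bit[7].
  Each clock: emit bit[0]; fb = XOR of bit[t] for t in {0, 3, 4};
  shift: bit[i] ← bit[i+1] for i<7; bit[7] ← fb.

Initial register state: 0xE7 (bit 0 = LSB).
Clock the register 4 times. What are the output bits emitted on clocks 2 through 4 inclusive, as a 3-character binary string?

reg_0 = 0xE7
clock 1: out=1, reg = 0xF3
clock 2: out=1, reg = 0x79
clock 3: out=1, reg = 0xBC
clock 4: out=0, reg = 0x5E

110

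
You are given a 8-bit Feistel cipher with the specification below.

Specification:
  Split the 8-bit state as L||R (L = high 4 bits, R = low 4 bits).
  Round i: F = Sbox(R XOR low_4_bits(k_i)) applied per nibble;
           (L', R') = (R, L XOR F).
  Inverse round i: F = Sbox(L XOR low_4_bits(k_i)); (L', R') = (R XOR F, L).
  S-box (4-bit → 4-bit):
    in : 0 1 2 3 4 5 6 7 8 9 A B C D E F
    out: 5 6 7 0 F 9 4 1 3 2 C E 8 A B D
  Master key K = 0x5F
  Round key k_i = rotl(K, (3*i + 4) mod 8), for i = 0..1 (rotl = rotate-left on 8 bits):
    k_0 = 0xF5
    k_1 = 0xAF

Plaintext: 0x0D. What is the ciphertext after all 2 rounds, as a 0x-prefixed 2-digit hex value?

0x35

s_0 = plaintext = 0x0D
s_1 = Round(s_0, k_0) = 0xD3
s_2 = Round(s_1, k_1) = 0x35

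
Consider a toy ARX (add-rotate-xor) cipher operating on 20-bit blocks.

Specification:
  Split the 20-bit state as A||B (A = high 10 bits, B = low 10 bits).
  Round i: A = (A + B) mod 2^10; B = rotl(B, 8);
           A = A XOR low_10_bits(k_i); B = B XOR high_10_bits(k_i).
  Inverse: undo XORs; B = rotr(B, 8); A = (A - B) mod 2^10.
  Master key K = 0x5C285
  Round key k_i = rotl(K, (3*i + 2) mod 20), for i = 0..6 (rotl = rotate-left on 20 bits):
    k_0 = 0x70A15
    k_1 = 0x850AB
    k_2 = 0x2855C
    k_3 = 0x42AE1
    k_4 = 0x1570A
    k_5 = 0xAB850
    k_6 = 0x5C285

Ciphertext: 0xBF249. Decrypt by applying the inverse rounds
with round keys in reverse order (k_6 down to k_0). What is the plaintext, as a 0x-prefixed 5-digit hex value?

0x8E53A

s_0 = ciphertext = 0xBF249
s_1 = InvRound(s_0, k_6) = 0xE48E7
s_2 = InvRound(s_1, k_5) = 0xA7126
s_3 = InvRound(s_2, k_4) = 0xF25CD
s_4 = InvRound(s_3, k_3) = 0x8331C
s_5 = InvRound(s_4, k_2) = 0x166F7
s_6 = InvRound(s_5, k_1) = 0x59B8C
s_7 = InvRound(s_6, k_0) = 0x8E53A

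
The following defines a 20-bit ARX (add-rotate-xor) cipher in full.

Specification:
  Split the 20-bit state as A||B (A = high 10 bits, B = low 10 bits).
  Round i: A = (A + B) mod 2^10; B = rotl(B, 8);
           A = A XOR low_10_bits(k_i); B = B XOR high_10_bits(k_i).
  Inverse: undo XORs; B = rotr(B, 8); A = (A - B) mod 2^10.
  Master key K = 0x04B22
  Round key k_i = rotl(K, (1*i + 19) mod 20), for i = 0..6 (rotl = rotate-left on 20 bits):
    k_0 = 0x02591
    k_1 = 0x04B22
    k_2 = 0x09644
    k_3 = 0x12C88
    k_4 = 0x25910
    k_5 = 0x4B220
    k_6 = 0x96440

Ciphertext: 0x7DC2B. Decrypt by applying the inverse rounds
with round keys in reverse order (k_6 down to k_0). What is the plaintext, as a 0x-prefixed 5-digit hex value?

s_0 = ciphertext = 0x7DC2B
s_1 = InvRound(s_0, k_6) = 0xFB5CA
s_2 = InvRound(s_1, k_5) = 0x8D798
s_3 = InvRound(s_2, k_4) = 0xBA83B
s_4 = InvRound(s_3, k_3) = 0x289C0
s_5 = InvRound(s_4, k_2) = 0xD4795
s_6 = InvRound(s_5, k_1) = 0x9521F
s_7 = InvRound(s_6, k_0) = 0xDAC5A

0xDAC5A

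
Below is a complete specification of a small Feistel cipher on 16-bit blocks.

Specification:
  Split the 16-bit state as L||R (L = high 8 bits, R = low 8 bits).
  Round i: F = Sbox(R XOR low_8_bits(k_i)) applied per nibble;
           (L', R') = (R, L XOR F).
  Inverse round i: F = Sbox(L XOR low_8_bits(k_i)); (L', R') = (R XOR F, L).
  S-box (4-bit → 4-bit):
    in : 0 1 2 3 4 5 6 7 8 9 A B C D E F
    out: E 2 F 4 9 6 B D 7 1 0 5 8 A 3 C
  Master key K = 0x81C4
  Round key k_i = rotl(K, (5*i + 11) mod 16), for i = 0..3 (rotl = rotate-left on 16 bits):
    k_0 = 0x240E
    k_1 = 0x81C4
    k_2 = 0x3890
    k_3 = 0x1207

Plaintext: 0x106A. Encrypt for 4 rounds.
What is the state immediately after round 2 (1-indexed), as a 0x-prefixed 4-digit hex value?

s_0 = plaintext = 0x106A
s_1 = Round(s_0, k_0) = 0x6AA9
s_2 = Round(s_1, k_1) = 0xA9D0
s_3 = Round(s_2, k_2) = 0xD037
s_4 = Round(s_3, k_3) = 0x379E

0xA9D0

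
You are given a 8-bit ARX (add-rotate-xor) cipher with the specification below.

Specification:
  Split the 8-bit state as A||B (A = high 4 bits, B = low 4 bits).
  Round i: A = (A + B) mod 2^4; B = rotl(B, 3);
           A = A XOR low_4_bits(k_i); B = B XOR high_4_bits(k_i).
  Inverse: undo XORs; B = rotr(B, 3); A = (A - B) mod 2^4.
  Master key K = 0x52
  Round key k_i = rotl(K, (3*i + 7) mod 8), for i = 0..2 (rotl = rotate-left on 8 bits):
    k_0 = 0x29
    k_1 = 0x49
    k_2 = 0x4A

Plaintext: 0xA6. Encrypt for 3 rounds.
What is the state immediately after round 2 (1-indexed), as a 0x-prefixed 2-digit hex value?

s_0 = plaintext = 0xA6
s_1 = Round(s_0, k_0) = 0x91
s_2 = Round(s_1, k_1) = 0x3C
s_3 = Round(s_2, k_2) = 0x52

0x3C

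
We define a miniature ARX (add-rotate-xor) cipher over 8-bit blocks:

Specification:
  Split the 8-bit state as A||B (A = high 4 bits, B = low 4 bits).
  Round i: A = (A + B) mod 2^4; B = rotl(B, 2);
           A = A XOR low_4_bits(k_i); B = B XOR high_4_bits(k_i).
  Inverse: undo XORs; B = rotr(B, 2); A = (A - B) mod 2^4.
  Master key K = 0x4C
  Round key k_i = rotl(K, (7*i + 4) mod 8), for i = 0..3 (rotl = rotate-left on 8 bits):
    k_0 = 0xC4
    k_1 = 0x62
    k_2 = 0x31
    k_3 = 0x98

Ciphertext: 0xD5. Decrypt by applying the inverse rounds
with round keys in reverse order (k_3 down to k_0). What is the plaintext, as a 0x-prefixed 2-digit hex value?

0x75

s_0 = ciphertext = 0xD5
s_1 = InvRound(s_0, k_3) = 0x23
s_2 = InvRound(s_1, k_2) = 0x30
s_3 = InvRound(s_2, k_1) = 0x89
s_4 = InvRound(s_3, k_0) = 0x75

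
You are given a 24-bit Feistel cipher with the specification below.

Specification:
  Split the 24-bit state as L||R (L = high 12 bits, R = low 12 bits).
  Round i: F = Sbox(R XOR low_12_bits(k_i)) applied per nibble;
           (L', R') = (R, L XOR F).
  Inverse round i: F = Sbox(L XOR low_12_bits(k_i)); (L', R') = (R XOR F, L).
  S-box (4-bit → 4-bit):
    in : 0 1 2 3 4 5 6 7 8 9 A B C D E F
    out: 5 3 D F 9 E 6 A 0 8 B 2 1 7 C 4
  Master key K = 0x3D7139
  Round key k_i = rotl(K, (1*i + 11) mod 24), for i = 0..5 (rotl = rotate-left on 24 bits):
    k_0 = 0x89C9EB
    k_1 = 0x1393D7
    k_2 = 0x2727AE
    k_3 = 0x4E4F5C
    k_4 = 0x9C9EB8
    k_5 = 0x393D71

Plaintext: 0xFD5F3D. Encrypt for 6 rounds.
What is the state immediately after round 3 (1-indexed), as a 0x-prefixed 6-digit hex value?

0x494658

s_0 = plaintext = 0xFD5F3D
s_1 = Round(s_0, k_0) = 0xF3D9A3
s_2 = Round(s_1, k_1) = 0x9A3494
s_3 = Round(s_2, k_2) = 0x494658
s_4 = Round(s_3, k_3) = 0x658CCD
s_5 = Round(s_4, k_4) = 0xCCDBF6
s_6 = Round(s_5, k_5) = 0xBF6AC7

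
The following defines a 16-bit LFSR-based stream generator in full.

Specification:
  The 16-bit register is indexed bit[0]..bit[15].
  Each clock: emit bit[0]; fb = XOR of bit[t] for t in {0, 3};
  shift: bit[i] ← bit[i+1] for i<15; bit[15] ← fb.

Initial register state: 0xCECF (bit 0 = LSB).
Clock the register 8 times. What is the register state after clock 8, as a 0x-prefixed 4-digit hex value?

reg_0 = 0xCECF
clock 1: out=1, reg = 0x6767
clock 2: out=1, reg = 0xB3B3
clock 3: out=1, reg = 0xD9D9
clock 4: out=1, reg = 0x6CEC
clock 5: out=0, reg = 0xB676
clock 6: out=0, reg = 0x5B3B
clock 7: out=1, reg = 0x2D9D
clock 8: out=1, reg = 0x16CE

0x16CE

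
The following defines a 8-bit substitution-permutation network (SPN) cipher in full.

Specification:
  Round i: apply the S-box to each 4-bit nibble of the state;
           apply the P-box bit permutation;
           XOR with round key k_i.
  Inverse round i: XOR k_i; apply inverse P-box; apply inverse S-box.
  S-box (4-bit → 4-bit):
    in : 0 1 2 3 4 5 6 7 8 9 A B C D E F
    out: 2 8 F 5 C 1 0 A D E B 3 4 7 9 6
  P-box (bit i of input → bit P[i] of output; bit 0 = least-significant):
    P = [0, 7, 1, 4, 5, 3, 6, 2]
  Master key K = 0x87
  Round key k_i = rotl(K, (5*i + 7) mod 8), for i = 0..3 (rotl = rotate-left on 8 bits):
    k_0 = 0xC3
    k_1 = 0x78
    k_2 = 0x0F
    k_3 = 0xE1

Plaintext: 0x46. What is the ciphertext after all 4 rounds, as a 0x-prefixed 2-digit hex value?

0x73

s_0 = plaintext = 0x46
s_1 = Round(s_0, k_0) = 0x87
s_2 = Round(s_1, k_1) = 0x8C
s_3 = Round(s_2, k_2) = 0x69
s_4 = Round(s_3, k_3) = 0x73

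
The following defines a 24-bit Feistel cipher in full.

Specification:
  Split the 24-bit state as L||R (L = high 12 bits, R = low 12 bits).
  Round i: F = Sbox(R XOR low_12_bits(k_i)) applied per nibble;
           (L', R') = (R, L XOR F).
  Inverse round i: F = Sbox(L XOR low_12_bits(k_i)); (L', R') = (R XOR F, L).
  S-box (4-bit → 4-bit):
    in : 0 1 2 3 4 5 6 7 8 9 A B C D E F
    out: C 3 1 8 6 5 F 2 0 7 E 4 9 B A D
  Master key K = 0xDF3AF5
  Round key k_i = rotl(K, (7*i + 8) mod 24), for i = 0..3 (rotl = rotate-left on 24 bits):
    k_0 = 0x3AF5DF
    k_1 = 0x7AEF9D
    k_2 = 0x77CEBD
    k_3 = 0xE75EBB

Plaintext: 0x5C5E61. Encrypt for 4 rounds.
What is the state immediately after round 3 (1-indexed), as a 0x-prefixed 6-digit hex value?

0x450F24

s_0 = plaintext = 0x5C5E61
s_1 = Round(s_0, k_0) = 0xE6118F
s_2 = Round(s_1, k_1) = 0x18F450
s_3 = Round(s_2, k_2) = 0x450F24
s_4 = Round(s_3, k_3) = 0xF2472D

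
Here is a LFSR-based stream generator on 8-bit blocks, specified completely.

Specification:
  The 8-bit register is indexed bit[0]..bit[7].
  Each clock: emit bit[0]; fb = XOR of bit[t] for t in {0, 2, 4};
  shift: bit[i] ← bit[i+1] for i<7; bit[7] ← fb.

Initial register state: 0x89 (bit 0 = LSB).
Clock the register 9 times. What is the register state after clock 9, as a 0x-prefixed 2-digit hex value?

reg_0 = 0x89
clock 1: out=1, reg = 0xC4
clock 2: out=0, reg = 0xE2
clock 3: out=0, reg = 0x71
clock 4: out=1, reg = 0x38
clock 5: out=0, reg = 0x9C
clock 6: out=0, reg = 0x4E
clock 7: out=0, reg = 0xA7
clock 8: out=1, reg = 0x53
clock 9: out=1, reg = 0x29

0x29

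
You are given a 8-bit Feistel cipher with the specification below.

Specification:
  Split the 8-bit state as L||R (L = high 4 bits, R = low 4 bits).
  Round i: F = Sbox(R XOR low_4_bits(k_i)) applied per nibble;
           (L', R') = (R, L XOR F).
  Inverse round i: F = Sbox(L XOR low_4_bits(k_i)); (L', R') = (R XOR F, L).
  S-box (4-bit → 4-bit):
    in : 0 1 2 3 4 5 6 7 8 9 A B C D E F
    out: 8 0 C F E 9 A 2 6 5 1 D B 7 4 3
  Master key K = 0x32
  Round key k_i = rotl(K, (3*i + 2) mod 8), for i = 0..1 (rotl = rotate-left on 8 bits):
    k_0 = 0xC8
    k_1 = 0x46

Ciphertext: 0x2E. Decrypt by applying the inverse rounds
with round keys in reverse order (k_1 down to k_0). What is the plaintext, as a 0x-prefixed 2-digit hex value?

0x40

s_0 = ciphertext = 0x2E
s_1 = InvRound(s_0, k_1) = 0x02
s_2 = InvRound(s_1, k_0) = 0x40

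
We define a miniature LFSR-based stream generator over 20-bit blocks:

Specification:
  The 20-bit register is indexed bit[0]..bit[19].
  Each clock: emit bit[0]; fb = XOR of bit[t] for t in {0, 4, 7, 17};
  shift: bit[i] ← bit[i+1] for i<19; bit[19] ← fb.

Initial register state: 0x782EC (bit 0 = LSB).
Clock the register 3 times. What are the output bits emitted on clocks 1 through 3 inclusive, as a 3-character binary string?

001

reg_0 = 0x782EC
clock 1: out=0, reg = 0x3C176
clock 2: out=0, reg = 0x1E0BB
clock 3: out=1, reg = 0x8F05D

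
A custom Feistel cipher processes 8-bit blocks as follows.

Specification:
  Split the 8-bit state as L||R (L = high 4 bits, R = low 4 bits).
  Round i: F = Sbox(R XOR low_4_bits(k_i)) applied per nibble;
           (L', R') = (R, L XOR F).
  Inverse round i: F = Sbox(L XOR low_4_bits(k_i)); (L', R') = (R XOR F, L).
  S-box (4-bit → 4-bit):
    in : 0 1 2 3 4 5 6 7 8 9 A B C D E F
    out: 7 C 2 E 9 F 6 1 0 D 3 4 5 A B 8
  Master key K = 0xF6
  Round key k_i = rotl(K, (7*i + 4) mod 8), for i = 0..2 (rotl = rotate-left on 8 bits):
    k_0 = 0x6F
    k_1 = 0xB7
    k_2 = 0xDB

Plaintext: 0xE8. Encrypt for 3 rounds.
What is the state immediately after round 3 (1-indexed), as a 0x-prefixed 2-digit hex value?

s_0 = plaintext = 0xE8
s_1 = Round(s_0, k_0) = 0x8F
s_2 = Round(s_1, k_1) = 0xF8
s_3 = Round(s_2, k_2) = 0x81

0x81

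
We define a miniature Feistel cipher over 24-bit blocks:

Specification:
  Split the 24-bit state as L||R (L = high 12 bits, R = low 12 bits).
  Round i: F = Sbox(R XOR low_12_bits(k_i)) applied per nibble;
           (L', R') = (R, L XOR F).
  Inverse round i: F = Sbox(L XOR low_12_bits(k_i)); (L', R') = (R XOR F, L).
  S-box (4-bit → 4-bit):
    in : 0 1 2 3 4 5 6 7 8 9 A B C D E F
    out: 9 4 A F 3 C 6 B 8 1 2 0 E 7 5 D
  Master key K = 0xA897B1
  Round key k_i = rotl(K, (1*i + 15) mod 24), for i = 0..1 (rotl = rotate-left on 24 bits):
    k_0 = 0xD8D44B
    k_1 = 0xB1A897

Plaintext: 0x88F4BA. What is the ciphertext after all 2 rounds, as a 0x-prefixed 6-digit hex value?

s_0 = plaintext = 0x88F4BA
s_1 = Round(s_0, k_0) = 0x4BA15B
s_2 = Round(s_1, k_1) = 0x15B554

0x15B554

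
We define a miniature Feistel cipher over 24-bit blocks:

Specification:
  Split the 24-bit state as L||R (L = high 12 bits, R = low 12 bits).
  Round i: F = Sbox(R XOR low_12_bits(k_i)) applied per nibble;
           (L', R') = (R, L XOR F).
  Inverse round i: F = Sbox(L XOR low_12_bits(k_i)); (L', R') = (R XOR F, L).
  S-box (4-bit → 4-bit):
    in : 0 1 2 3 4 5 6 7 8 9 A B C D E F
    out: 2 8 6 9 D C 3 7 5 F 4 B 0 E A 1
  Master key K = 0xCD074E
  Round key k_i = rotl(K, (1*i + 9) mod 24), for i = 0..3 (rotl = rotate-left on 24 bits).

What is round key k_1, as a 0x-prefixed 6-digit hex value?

K = 0xCD074E
k_0 = rotl(K, (1*0+9) mod 24) = rotl(K, 9) = 0x0E9D9A
k_1 = rotl(K, (1*1+9) mod 24) = rotl(K, 10) = 0x1D3B34

0x1D3B34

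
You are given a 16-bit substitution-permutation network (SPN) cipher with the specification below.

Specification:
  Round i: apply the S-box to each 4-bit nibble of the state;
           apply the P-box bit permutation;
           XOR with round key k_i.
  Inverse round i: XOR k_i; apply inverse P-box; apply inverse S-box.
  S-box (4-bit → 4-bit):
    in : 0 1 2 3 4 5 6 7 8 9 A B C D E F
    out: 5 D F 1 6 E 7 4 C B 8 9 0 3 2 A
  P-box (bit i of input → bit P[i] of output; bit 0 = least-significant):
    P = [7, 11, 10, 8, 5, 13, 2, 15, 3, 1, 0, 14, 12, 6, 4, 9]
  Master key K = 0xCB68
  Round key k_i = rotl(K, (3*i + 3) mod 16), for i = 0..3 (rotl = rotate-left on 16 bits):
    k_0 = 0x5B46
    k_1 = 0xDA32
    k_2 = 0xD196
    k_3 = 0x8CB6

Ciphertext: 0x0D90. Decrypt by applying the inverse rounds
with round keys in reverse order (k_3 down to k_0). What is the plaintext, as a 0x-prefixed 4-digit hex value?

s_0 = ciphertext = 0x0D90
s_1 = InvRound(s_0, k_3) = 0xCE1A
s_2 = InvRound(s_1, k_2) = 0xB372
s_3 = InvRound(s_2, k_1) = 0xEAEF
s_4 = InvRound(s_3, k_0) = 0x309B

0x309B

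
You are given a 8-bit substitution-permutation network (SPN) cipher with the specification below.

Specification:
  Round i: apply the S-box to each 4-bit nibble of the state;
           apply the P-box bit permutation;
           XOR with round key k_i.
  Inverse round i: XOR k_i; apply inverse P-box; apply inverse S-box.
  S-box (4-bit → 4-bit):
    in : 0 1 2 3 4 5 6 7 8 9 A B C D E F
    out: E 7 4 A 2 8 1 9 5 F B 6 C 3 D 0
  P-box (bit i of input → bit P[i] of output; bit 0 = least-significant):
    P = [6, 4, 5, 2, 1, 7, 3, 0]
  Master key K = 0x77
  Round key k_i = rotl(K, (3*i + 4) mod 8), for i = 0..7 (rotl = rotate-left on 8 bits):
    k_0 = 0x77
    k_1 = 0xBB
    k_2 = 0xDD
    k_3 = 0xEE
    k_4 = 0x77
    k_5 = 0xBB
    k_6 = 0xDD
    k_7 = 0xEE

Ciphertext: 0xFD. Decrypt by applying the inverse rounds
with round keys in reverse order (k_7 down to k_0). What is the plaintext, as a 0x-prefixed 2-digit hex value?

s_0 = ciphertext = 0xFD
s_1 = InvRound(s_0, k_7) = 0x74
s_2 = InvRound(s_1, k_6) = 0x02
s_3 = InvRound(s_2, k_5) = 0x0B
s_4 = InvRound(s_3, k_4) = 0x29
s_5 = InvRound(s_4, k_3) = 0xA7
s_6 = InvRound(s_5, k_2) = 0x81
s_7 = InvRound(s_6, k_1) = 0x8B
s_8 = InvRound(s_7, k_0) = 0xB9

0xB9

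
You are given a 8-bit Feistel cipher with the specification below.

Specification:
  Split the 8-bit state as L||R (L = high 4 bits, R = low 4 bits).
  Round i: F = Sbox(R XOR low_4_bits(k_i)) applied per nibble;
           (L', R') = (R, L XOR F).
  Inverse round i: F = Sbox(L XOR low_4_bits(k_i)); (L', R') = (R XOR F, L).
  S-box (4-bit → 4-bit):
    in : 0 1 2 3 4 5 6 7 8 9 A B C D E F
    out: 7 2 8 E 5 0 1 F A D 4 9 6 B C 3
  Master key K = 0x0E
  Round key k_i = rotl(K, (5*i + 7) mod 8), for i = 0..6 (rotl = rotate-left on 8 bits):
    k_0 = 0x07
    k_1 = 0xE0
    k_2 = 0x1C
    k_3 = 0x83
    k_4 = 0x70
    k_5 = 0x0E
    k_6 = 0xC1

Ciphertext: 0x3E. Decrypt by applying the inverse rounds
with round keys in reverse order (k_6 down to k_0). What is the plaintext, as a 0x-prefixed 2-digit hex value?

0x49

s_0 = ciphertext = 0x3E
s_1 = InvRound(s_0, k_6) = 0x63
s_2 = InvRound(s_1, k_5) = 0x96
s_3 = InvRound(s_2, k_4) = 0xB9
s_4 = InvRound(s_3, k_3) = 0x3B
s_5 = InvRound(s_4, k_2) = 0x83
s_6 = InvRound(s_5, k_1) = 0x98
s_7 = InvRound(s_6, k_0) = 0x49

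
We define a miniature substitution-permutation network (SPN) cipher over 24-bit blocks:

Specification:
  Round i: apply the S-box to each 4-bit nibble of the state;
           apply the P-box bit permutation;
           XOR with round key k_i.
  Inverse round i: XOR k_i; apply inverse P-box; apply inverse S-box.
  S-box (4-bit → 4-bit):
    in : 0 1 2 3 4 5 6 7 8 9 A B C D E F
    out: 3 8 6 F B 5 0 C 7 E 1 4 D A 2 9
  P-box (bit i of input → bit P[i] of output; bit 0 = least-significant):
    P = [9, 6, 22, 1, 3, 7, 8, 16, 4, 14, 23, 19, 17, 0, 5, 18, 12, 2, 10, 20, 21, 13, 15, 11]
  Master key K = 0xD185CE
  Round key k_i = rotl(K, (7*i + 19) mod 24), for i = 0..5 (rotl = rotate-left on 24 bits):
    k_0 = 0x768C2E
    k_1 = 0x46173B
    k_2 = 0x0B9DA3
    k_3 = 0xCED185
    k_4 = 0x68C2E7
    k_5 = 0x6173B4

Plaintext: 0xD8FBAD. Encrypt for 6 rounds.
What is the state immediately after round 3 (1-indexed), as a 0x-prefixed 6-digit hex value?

0x04DF28

s_0 = plaintext = 0xD8FBAD
s_1 = Round(s_0, k_0) = 0xF0B060
s_2 = Round(s_1, k_1) = 0x664D4F
s_3 = Round(s_2, k_2) = 0x04DF28
s_4 = Round(s_3, k_3) = 0xB2E250
s_5 = Round(s_4, k_4) = 0xE805AA
s_6 = Round(s_5, k_5) = 0xE345A9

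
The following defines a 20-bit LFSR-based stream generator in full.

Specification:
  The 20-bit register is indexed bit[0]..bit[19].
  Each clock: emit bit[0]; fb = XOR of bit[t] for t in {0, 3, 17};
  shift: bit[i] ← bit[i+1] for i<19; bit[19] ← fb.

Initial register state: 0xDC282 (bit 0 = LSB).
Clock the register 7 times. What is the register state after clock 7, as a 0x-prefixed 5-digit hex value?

0xE9B85

reg_0 = 0xDC282
clock 1: out=0, reg = 0x6E141
clock 2: out=1, reg = 0x370A0
clock 3: out=0, reg = 0x9B850
clock 4: out=0, reg = 0x4DC28
clock 5: out=0, reg = 0xA6E14
clock 6: out=0, reg = 0xD370A
clock 7: out=0, reg = 0xE9B85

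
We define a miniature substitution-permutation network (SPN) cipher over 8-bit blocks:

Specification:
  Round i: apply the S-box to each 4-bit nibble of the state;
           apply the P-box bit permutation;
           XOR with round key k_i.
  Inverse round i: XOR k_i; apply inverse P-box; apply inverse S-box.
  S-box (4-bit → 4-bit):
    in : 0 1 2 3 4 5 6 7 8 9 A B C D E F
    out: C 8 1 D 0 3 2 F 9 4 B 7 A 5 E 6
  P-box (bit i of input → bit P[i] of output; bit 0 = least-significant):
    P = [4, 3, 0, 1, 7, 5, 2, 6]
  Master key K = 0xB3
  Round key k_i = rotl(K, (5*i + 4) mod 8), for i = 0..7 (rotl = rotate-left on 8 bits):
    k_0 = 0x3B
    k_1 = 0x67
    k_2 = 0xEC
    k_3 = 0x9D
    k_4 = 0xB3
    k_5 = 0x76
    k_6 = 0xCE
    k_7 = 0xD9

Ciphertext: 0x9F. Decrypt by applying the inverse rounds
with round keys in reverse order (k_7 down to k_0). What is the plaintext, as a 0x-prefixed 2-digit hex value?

0x1A

s_0 = ciphertext = 0x9F
s_1 = InvRound(s_0, k_7) = 0x01
s_2 = InvRound(s_1, k_6) = 0x3E
s_3 = InvRound(s_2, k_5) = 0x16
s_4 = InvRound(s_3, k_4) = 0xB9
s_5 = InvRound(s_4, k_3) = 0xF4
s_6 = InvRound(s_5, k_2) = 0x45
s_7 = InvRound(s_6, k_1) = 0x61
s_8 = InvRound(s_7, k_0) = 0x1A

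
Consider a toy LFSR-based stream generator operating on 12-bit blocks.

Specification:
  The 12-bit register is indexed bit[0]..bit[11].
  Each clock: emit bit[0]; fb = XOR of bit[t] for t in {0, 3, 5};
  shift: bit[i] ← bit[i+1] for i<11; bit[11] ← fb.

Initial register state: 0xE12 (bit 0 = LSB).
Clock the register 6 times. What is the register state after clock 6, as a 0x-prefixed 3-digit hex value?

0x838

reg_0 = 0xE12
clock 1: out=0, reg = 0x709
clock 2: out=1, reg = 0x384
clock 3: out=0, reg = 0x1C2
clock 4: out=0, reg = 0x0E1
clock 5: out=1, reg = 0x070
clock 6: out=0, reg = 0x838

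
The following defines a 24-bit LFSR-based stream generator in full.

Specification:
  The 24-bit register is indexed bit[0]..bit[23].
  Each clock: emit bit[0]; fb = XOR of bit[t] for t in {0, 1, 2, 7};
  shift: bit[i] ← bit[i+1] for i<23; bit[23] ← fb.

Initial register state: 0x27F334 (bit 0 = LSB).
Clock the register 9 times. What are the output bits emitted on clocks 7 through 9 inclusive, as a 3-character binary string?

001

reg_0 = 0x27F334
clock 1: out=0, reg = 0x93F99A
clock 2: out=0, reg = 0x49FCCD
clock 3: out=1, reg = 0xA4FE66
clock 4: out=0, reg = 0x527F33
clock 5: out=1, reg = 0x293F99
clock 6: out=1, reg = 0x149FCC
clock 7: out=0, reg = 0x0A4FE6
clock 8: out=0, reg = 0x8527F3
clock 9: out=1, reg = 0xC293F9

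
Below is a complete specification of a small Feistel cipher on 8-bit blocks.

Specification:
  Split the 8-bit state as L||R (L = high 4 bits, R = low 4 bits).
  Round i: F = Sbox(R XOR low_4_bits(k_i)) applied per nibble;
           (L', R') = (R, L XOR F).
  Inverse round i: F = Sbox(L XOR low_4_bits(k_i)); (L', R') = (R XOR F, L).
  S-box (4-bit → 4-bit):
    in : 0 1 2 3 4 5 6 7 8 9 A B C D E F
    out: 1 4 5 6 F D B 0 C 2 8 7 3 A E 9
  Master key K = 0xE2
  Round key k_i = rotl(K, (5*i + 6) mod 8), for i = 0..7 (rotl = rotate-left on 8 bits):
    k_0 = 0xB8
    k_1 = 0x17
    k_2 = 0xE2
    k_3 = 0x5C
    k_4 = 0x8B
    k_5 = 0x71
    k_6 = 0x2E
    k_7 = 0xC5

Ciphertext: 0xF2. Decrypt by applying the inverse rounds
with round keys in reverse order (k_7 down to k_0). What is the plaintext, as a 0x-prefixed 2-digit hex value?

0x31

s_0 = ciphertext = 0xF2
s_1 = InvRound(s_0, k_7) = 0xAF
s_2 = InvRound(s_1, k_6) = 0x0A
s_3 = InvRound(s_2, k_5) = 0xE0
s_4 = InvRound(s_3, k_4) = 0xDE
s_5 = InvRound(s_4, k_3) = 0xAD
s_6 = InvRound(s_5, k_2) = 0x1A
s_7 = InvRound(s_6, k_1) = 0x11
s_8 = InvRound(s_7, k_0) = 0x31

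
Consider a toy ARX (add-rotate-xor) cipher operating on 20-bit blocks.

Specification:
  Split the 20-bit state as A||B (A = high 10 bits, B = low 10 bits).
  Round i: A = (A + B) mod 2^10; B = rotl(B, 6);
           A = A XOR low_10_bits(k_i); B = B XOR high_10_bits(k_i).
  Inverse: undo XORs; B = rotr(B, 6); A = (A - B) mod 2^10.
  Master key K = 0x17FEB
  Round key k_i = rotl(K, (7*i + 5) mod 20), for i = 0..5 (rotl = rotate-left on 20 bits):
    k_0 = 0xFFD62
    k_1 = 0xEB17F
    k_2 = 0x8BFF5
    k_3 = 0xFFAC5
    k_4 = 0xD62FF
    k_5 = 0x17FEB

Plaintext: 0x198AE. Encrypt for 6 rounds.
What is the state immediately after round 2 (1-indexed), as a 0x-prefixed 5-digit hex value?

s_0 = plaintext = 0x198AE
s_1 = Round(s_0, k_0) = 0x1D875
s_2 = Round(s_1, k_1) = 0x652EB
s_3 = Round(s_2, k_2) = 0xE28C1
s_4 = Round(s_3, k_3) = 0xA3BB2
s_5 = Round(s_4, k_4) = 0x2FFE3
s_6 = Round(s_5, k_5) = 0xD24A1

0x652EB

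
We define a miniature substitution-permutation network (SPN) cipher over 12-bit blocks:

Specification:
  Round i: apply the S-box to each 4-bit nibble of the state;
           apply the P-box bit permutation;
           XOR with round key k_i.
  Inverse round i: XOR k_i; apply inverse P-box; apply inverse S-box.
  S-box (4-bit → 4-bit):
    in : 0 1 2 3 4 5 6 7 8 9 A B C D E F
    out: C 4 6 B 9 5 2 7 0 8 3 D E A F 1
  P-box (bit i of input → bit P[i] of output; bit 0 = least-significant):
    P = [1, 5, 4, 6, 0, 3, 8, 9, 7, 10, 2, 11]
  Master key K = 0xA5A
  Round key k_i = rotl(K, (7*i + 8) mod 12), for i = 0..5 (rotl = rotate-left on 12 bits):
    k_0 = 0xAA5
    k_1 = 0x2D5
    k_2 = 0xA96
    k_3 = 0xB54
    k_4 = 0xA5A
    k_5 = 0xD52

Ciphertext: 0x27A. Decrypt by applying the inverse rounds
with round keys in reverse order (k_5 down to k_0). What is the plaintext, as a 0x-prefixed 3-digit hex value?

0x0EA

s_0 = ciphertext = 0x27A
s_1 = InvRound(s_0, k_5) = 0xDC6
s_2 = InvRound(s_1, k_4) = 0x7C1
s_3 = InvRound(s_2, k_3) = 0xEF1
s_4 = InvRound(s_3, k_2) = 0x2F3
s_5 = InvRound(s_4, k_1) = 0x18A
s_6 = InvRound(s_5, k_0) = 0x0EA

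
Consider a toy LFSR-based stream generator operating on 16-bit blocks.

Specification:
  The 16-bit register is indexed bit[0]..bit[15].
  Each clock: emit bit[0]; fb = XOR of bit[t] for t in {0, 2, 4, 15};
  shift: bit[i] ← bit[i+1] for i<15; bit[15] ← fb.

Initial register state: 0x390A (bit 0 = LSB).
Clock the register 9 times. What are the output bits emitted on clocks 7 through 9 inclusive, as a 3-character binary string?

reg_0 = 0x390A
clock 1: out=0, reg = 0x1C85
clock 2: out=1, reg = 0x0E42
clock 3: out=0, reg = 0x0721
clock 4: out=1, reg = 0x8390
clock 5: out=0, reg = 0x41C8
clock 6: out=0, reg = 0x20E4
clock 7: out=0, reg = 0x9072
clock 8: out=0, reg = 0x4839
clock 9: out=1, reg = 0x241C

001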